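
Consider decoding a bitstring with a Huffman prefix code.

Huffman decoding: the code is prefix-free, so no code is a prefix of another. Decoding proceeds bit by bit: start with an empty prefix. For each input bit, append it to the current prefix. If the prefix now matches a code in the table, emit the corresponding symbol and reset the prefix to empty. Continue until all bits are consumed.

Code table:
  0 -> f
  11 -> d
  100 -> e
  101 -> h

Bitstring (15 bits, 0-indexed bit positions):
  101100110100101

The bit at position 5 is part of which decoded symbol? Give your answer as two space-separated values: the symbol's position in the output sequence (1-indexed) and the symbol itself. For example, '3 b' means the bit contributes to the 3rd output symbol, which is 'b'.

Bit 0: prefix='1' (no match yet)
Bit 1: prefix='10' (no match yet)
Bit 2: prefix='101' -> emit 'h', reset
Bit 3: prefix='1' (no match yet)
Bit 4: prefix='10' (no match yet)
Bit 5: prefix='100' -> emit 'e', reset
Bit 6: prefix='1' (no match yet)
Bit 7: prefix='11' -> emit 'd', reset
Bit 8: prefix='0' -> emit 'f', reset
Bit 9: prefix='1' (no match yet)

Answer: 2 e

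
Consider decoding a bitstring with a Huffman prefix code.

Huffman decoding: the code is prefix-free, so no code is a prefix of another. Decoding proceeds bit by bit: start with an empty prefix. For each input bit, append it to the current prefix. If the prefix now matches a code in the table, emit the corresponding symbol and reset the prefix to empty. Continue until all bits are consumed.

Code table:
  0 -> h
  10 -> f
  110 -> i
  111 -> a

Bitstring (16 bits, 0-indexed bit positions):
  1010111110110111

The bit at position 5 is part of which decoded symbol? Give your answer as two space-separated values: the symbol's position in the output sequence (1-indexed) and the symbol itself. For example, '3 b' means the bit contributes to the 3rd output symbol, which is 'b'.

Answer: 3 a

Derivation:
Bit 0: prefix='1' (no match yet)
Bit 1: prefix='10' -> emit 'f', reset
Bit 2: prefix='1' (no match yet)
Bit 3: prefix='10' -> emit 'f', reset
Bit 4: prefix='1' (no match yet)
Bit 5: prefix='11' (no match yet)
Bit 6: prefix='111' -> emit 'a', reset
Bit 7: prefix='1' (no match yet)
Bit 8: prefix='11' (no match yet)
Bit 9: prefix='110' -> emit 'i', reset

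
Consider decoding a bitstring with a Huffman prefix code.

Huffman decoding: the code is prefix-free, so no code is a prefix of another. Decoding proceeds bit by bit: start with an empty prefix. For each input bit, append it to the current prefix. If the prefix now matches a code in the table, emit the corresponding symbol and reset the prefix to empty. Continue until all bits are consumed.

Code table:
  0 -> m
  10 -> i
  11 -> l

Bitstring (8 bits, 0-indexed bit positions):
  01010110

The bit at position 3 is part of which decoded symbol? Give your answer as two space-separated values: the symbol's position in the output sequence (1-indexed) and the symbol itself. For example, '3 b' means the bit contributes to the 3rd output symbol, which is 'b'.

Answer: 3 i

Derivation:
Bit 0: prefix='0' -> emit 'm', reset
Bit 1: prefix='1' (no match yet)
Bit 2: prefix='10' -> emit 'i', reset
Bit 3: prefix='1' (no match yet)
Bit 4: prefix='10' -> emit 'i', reset
Bit 5: prefix='1' (no match yet)
Bit 6: prefix='11' -> emit 'l', reset
Bit 7: prefix='0' -> emit 'm', reset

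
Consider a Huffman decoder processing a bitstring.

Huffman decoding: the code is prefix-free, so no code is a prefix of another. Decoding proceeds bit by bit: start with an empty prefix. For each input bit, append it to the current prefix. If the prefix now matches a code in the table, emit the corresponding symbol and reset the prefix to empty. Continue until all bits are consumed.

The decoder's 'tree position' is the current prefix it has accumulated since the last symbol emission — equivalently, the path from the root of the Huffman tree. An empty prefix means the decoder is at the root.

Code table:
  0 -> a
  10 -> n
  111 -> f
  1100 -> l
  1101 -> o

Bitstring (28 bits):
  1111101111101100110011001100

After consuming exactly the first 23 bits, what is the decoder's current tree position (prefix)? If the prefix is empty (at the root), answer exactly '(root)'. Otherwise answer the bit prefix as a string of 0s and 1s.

Answer: 110

Derivation:
Bit 0: prefix='1' (no match yet)
Bit 1: prefix='11' (no match yet)
Bit 2: prefix='111' -> emit 'f', reset
Bit 3: prefix='1' (no match yet)
Bit 4: prefix='11' (no match yet)
Bit 5: prefix='110' (no match yet)
Bit 6: prefix='1101' -> emit 'o', reset
Bit 7: prefix='1' (no match yet)
Bit 8: prefix='11' (no match yet)
Bit 9: prefix='111' -> emit 'f', reset
Bit 10: prefix='1' (no match yet)
Bit 11: prefix='10' -> emit 'n', reset
Bit 12: prefix='1' (no match yet)
Bit 13: prefix='11' (no match yet)
Bit 14: prefix='110' (no match yet)
Bit 15: prefix='1100' -> emit 'l', reset
Bit 16: prefix='1' (no match yet)
Bit 17: prefix='11' (no match yet)
Bit 18: prefix='110' (no match yet)
Bit 19: prefix='1100' -> emit 'l', reset
Bit 20: prefix='1' (no match yet)
Bit 21: prefix='11' (no match yet)
Bit 22: prefix='110' (no match yet)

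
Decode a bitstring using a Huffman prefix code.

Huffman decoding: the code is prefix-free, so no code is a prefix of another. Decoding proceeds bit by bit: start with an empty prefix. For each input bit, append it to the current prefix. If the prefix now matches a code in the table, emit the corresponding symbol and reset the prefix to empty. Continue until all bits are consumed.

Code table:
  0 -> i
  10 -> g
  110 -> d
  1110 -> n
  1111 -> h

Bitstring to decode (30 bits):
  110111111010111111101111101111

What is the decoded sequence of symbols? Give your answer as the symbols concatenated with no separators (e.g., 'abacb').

Bit 0: prefix='1' (no match yet)
Bit 1: prefix='11' (no match yet)
Bit 2: prefix='110' -> emit 'd', reset
Bit 3: prefix='1' (no match yet)
Bit 4: prefix='11' (no match yet)
Bit 5: prefix='111' (no match yet)
Bit 6: prefix='1111' -> emit 'h', reset
Bit 7: prefix='1' (no match yet)
Bit 8: prefix='11' (no match yet)
Bit 9: prefix='110' -> emit 'd', reset
Bit 10: prefix='1' (no match yet)
Bit 11: prefix='10' -> emit 'g', reset
Bit 12: prefix='1' (no match yet)
Bit 13: prefix='11' (no match yet)
Bit 14: prefix='111' (no match yet)
Bit 15: prefix='1111' -> emit 'h', reset
Bit 16: prefix='1' (no match yet)
Bit 17: prefix='11' (no match yet)
Bit 18: prefix='111' (no match yet)
Bit 19: prefix='1110' -> emit 'n', reset
Bit 20: prefix='1' (no match yet)
Bit 21: prefix='11' (no match yet)
Bit 22: prefix='111' (no match yet)
Bit 23: prefix='1111' -> emit 'h', reset
Bit 24: prefix='1' (no match yet)
Bit 25: prefix='10' -> emit 'g', reset
Bit 26: prefix='1' (no match yet)
Bit 27: prefix='11' (no match yet)
Bit 28: prefix='111' (no match yet)
Bit 29: prefix='1111' -> emit 'h', reset

Answer: dhdghnhgh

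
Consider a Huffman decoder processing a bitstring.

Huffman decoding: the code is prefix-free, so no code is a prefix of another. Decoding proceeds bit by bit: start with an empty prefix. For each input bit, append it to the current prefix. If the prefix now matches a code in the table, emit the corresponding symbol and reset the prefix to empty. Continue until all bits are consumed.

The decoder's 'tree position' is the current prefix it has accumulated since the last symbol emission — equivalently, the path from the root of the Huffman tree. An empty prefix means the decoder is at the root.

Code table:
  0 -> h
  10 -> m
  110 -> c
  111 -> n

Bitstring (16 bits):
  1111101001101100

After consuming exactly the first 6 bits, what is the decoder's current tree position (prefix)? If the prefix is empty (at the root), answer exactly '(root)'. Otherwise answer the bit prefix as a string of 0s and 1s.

Bit 0: prefix='1' (no match yet)
Bit 1: prefix='11' (no match yet)
Bit 2: prefix='111' -> emit 'n', reset
Bit 3: prefix='1' (no match yet)
Bit 4: prefix='11' (no match yet)
Bit 5: prefix='110' -> emit 'c', reset

Answer: (root)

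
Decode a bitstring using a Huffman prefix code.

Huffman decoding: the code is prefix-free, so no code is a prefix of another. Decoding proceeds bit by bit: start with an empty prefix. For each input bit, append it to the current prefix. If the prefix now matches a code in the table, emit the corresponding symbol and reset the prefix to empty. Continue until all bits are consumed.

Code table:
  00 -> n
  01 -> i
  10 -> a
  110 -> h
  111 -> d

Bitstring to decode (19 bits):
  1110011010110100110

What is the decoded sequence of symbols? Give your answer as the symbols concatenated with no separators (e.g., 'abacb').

Bit 0: prefix='1' (no match yet)
Bit 1: prefix='11' (no match yet)
Bit 2: prefix='111' -> emit 'd', reset
Bit 3: prefix='0' (no match yet)
Bit 4: prefix='00' -> emit 'n', reset
Bit 5: prefix='1' (no match yet)
Bit 6: prefix='11' (no match yet)
Bit 7: prefix='110' -> emit 'h', reset
Bit 8: prefix='1' (no match yet)
Bit 9: prefix='10' -> emit 'a', reset
Bit 10: prefix='1' (no match yet)
Bit 11: prefix='11' (no match yet)
Bit 12: prefix='110' -> emit 'h', reset
Bit 13: prefix='1' (no match yet)
Bit 14: prefix='10' -> emit 'a', reset
Bit 15: prefix='0' (no match yet)
Bit 16: prefix='01' -> emit 'i', reset
Bit 17: prefix='1' (no match yet)
Bit 18: prefix='10' -> emit 'a', reset

Answer: dnhahaia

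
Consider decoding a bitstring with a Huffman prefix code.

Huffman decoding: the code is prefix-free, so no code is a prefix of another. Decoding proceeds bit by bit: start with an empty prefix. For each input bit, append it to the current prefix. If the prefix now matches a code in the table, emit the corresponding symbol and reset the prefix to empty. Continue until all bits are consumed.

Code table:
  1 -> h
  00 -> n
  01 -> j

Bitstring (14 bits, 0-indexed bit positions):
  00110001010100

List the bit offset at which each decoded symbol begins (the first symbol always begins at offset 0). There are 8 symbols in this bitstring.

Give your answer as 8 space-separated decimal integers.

Bit 0: prefix='0' (no match yet)
Bit 1: prefix='00' -> emit 'n', reset
Bit 2: prefix='1' -> emit 'h', reset
Bit 3: prefix='1' -> emit 'h', reset
Bit 4: prefix='0' (no match yet)
Bit 5: prefix='00' -> emit 'n', reset
Bit 6: prefix='0' (no match yet)
Bit 7: prefix='01' -> emit 'j', reset
Bit 8: prefix='0' (no match yet)
Bit 9: prefix='01' -> emit 'j', reset
Bit 10: prefix='0' (no match yet)
Bit 11: prefix='01' -> emit 'j', reset
Bit 12: prefix='0' (no match yet)
Bit 13: prefix='00' -> emit 'n', reset

Answer: 0 2 3 4 6 8 10 12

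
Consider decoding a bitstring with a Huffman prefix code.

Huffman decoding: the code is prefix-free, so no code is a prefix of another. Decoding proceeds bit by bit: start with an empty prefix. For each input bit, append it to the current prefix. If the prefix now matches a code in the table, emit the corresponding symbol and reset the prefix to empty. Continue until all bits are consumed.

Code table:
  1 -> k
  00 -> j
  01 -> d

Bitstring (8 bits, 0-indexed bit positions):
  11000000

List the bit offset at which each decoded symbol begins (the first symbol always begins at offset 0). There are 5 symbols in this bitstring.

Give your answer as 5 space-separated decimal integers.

Answer: 0 1 2 4 6

Derivation:
Bit 0: prefix='1' -> emit 'k', reset
Bit 1: prefix='1' -> emit 'k', reset
Bit 2: prefix='0' (no match yet)
Bit 3: prefix='00' -> emit 'j', reset
Bit 4: prefix='0' (no match yet)
Bit 5: prefix='00' -> emit 'j', reset
Bit 6: prefix='0' (no match yet)
Bit 7: prefix='00' -> emit 'j', reset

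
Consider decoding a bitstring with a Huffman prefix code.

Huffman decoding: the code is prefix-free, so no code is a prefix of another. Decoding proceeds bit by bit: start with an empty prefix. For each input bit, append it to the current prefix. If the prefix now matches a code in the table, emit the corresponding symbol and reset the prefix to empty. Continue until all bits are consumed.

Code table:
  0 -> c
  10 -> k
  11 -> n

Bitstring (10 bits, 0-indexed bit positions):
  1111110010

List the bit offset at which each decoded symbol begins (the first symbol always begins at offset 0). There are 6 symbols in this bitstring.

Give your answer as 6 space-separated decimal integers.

Bit 0: prefix='1' (no match yet)
Bit 1: prefix='11' -> emit 'n', reset
Bit 2: prefix='1' (no match yet)
Bit 3: prefix='11' -> emit 'n', reset
Bit 4: prefix='1' (no match yet)
Bit 5: prefix='11' -> emit 'n', reset
Bit 6: prefix='0' -> emit 'c', reset
Bit 7: prefix='0' -> emit 'c', reset
Bit 8: prefix='1' (no match yet)
Bit 9: prefix='10' -> emit 'k', reset

Answer: 0 2 4 6 7 8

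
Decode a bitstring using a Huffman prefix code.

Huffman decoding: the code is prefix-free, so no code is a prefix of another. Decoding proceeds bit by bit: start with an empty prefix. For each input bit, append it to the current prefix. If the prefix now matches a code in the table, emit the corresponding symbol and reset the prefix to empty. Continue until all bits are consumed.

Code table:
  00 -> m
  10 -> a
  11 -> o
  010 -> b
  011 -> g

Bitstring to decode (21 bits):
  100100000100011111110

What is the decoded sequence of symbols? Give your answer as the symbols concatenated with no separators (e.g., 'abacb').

Bit 0: prefix='1' (no match yet)
Bit 1: prefix='10' -> emit 'a', reset
Bit 2: prefix='0' (no match yet)
Bit 3: prefix='01' (no match yet)
Bit 4: prefix='010' -> emit 'b', reset
Bit 5: prefix='0' (no match yet)
Bit 6: prefix='00' -> emit 'm', reset
Bit 7: prefix='0' (no match yet)
Bit 8: prefix='00' -> emit 'm', reset
Bit 9: prefix='1' (no match yet)
Bit 10: prefix='10' -> emit 'a', reset
Bit 11: prefix='0' (no match yet)
Bit 12: prefix='00' -> emit 'm', reset
Bit 13: prefix='1' (no match yet)
Bit 14: prefix='11' -> emit 'o', reset
Bit 15: prefix='1' (no match yet)
Bit 16: prefix='11' -> emit 'o', reset
Bit 17: prefix='1' (no match yet)
Bit 18: prefix='11' -> emit 'o', reset
Bit 19: prefix='1' (no match yet)
Bit 20: prefix='10' -> emit 'a', reset

Answer: abmmamoooa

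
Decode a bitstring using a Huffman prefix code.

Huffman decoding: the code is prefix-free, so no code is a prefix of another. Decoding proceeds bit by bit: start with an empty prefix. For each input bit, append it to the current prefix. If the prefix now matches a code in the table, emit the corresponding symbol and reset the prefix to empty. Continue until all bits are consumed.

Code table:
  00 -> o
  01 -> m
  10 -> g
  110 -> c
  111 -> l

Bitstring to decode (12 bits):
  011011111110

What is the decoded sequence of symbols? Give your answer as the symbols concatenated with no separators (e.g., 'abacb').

Bit 0: prefix='0' (no match yet)
Bit 1: prefix='01' -> emit 'm', reset
Bit 2: prefix='1' (no match yet)
Bit 3: prefix='10' -> emit 'g', reset
Bit 4: prefix='1' (no match yet)
Bit 5: prefix='11' (no match yet)
Bit 6: prefix='111' -> emit 'l', reset
Bit 7: prefix='1' (no match yet)
Bit 8: prefix='11' (no match yet)
Bit 9: prefix='111' -> emit 'l', reset
Bit 10: prefix='1' (no match yet)
Bit 11: prefix='10' -> emit 'g', reset

Answer: mgllg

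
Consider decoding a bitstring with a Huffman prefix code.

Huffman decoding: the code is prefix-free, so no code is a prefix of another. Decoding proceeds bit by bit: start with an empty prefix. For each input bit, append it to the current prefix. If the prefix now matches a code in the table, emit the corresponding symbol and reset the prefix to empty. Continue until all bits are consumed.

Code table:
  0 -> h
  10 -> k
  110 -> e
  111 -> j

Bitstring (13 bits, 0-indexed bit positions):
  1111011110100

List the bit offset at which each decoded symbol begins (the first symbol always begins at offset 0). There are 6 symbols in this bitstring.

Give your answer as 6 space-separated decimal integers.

Bit 0: prefix='1' (no match yet)
Bit 1: prefix='11' (no match yet)
Bit 2: prefix='111' -> emit 'j', reset
Bit 3: prefix='1' (no match yet)
Bit 4: prefix='10' -> emit 'k', reset
Bit 5: prefix='1' (no match yet)
Bit 6: prefix='11' (no match yet)
Bit 7: prefix='111' -> emit 'j', reset
Bit 8: prefix='1' (no match yet)
Bit 9: prefix='10' -> emit 'k', reset
Bit 10: prefix='1' (no match yet)
Bit 11: prefix='10' -> emit 'k', reset
Bit 12: prefix='0' -> emit 'h', reset

Answer: 0 3 5 8 10 12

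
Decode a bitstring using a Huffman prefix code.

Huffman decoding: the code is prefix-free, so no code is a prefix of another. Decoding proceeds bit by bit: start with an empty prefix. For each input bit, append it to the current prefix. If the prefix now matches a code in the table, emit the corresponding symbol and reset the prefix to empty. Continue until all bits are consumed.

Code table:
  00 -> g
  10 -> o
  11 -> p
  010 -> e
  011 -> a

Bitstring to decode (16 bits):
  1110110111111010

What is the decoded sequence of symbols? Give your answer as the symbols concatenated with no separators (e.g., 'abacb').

Bit 0: prefix='1' (no match yet)
Bit 1: prefix='11' -> emit 'p', reset
Bit 2: prefix='1' (no match yet)
Bit 3: prefix='10' -> emit 'o', reset
Bit 4: prefix='1' (no match yet)
Bit 5: prefix='11' -> emit 'p', reset
Bit 6: prefix='0' (no match yet)
Bit 7: prefix='01' (no match yet)
Bit 8: prefix='011' -> emit 'a', reset
Bit 9: prefix='1' (no match yet)
Bit 10: prefix='11' -> emit 'p', reset
Bit 11: prefix='1' (no match yet)
Bit 12: prefix='11' -> emit 'p', reset
Bit 13: prefix='0' (no match yet)
Bit 14: prefix='01' (no match yet)
Bit 15: prefix='010' -> emit 'e', reset

Answer: popappe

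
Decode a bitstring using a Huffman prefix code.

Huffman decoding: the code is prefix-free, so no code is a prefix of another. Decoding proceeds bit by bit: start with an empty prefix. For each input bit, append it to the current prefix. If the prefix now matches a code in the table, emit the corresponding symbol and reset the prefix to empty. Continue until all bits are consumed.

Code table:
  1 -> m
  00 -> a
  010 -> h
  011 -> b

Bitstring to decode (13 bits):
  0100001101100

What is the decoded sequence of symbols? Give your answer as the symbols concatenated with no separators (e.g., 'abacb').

Bit 0: prefix='0' (no match yet)
Bit 1: prefix='01' (no match yet)
Bit 2: prefix='010' -> emit 'h', reset
Bit 3: prefix='0' (no match yet)
Bit 4: prefix='00' -> emit 'a', reset
Bit 5: prefix='0' (no match yet)
Bit 6: prefix='01' (no match yet)
Bit 7: prefix='011' -> emit 'b', reset
Bit 8: prefix='0' (no match yet)
Bit 9: prefix='01' (no match yet)
Bit 10: prefix='011' -> emit 'b', reset
Bit 11: prefix='0' (no match yet)
Bit 12: prefix='00' -> emit 'a', reset

Answer: habba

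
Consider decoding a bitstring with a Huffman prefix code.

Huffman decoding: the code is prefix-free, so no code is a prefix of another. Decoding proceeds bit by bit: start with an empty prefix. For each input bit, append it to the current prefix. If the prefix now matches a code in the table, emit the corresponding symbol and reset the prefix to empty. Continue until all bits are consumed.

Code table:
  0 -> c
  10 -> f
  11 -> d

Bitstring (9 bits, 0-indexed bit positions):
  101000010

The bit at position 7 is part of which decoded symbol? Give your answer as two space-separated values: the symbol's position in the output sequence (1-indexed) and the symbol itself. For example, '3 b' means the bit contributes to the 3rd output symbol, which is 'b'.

Bit 0: prefix='1' (no match yet)
Bit 1: prefix='10' -> emit 'f', reset
Bit 2: prefix='1' (no match yet)
Bit 3: prefix='10' -> emit 'f', reset
Bit 4: prefix='0' -> emit 'c', reset
Bit 5: prefix='0' -> emit 'c', reset
Bit 6: prefix='0' -> emit 'c', reset
Bit 7: prefix='1' (no match yet)
Bit 8: prefix='10' -> emit 'f', reset

Answer: 6 f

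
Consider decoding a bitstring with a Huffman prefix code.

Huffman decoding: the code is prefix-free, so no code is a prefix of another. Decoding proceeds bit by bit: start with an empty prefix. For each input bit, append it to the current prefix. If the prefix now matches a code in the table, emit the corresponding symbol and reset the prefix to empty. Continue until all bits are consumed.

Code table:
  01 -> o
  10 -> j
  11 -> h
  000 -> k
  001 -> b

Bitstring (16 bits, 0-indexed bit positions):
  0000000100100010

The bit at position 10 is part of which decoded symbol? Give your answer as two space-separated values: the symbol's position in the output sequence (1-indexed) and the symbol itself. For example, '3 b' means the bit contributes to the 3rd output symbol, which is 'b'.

Answer: 4 b

Derivation:
Bit 0: prefix='0' (no match yet)
Bit 1: prefix='00' (no match yet)
Bit 2: prefix='000' -> emit 'k', reset
Bit 3: prefix='0' (no match yet)
Bit 4: prefix='00' (no match yet)
Bit 5: prefix='000' -> emit 'k', reset
Bit 6: prefix='0' (no match yet)
Bit 7: prefix='01' -> emit 'o', reset
Bit 8: prefix='0' (no match yet)
Bit 9: prefix='00' (no match yet)
Bit 10: prefix='001' -> emit 'b', reset
Bit 11: prefix='0' (no match yet)
Bit 12: prefix='00' (no match yet)
Bit 13: prefix='000' -> emit 'k', reset
Bit 14: prefix='1' (no match yet)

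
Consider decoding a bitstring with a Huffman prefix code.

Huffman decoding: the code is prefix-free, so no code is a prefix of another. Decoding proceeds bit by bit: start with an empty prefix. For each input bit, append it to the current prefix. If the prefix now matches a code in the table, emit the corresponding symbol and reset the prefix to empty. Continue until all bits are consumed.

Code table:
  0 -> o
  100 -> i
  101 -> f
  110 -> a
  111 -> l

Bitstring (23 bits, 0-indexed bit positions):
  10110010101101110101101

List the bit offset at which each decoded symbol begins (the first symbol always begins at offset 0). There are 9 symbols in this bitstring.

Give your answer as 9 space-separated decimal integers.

Answer: 0 3 6 9 10 13 16 17 20

Derivation:
Bit 0: prefix='1' (no match yet)
Bit 1: prefix='10' (no match yet)
Bit 2: prefix='101' -> emit 'f', reset
Bit 3: prefix='1' (no match yet)
Bit 4: prefix='10' (no match yet)
Bit 5: prefix='100' -> emit 'i', reset
Bit 6: prefix='1' (no match yet)
Bit 7: prefix='10' (no match yet)
Bit 8: prefix='101' -> emit 'f', reset
Bit 9: prefix='0' -> emit 'o', reset
Bit 10: prefix='1' (no match yet)
Bit 11: prefix='11' (no match yet)
Bit 12: prefix='110' -> emit 'a', reset
Bit 13: prefix='1' (no match yet)
Bit 14: prefix='11' (no match yet)
Bit 15: prefix='111' -> emit 'l', reset
Bit 16: prefix='0' -> emit 'o', reset
Bit 17: prefix='1' (no match yet)
Bit 18: prefix='10' (no match yet)
Bit 19: prefix='101' -> emit 'f', reset
Bit 20: prefix='1' (no match yet)
Bit 21: prefix='10' (no match yet)
Bit 22: prefix='101' -> emit 'f', reset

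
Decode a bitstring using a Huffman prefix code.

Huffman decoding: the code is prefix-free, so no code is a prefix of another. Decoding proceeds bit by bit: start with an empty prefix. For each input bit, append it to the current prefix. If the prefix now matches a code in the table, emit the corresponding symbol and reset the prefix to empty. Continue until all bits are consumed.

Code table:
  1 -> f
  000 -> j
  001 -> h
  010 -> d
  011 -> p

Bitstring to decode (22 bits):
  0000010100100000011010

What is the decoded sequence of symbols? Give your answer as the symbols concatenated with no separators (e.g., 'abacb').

Bit 0: prefix='0' (no match yet)
Bit 1: prefix='00' (no match yet)
Bit 2: prefix='000' -> emit 'j', reset
Bit 3: prefix='0' (no match yet)
Bit 4: prefix='00' (no match yet)
Bit 5: prefix='001' -> emit 'h', reset
Bit 6: prefix='0' (no match yet)
Bit 7: prefix='01' (no match yet)
Bit 8: prefix='010' -> emit 'd', reset
Bit 9: prefix='0' (no match yet)
Bit 10: prefix='01' (no match yet)
Bit 11: prefix='010' -> emit 'd', reset
Bit 12: prefix='0' (no match yet)
Bit 13: prefix='00' (no match yet)
Bit 14: prefix='000' -> emit 'j', reset
Bit 15: prefix='0' (no match yet)
Bit 16: prefix='00' (no match yet)
Bit 17: prefix='001' -> emit 'h', reset
Bit 18: prefix='1' -> emit 'f', reset
Bit 19: prefix='0' (no match yet)
Bit 20: prefix='01' (no match yet)
Bit 21: prefix='010' -> emit 'd', reset

Answer: jhddjhfd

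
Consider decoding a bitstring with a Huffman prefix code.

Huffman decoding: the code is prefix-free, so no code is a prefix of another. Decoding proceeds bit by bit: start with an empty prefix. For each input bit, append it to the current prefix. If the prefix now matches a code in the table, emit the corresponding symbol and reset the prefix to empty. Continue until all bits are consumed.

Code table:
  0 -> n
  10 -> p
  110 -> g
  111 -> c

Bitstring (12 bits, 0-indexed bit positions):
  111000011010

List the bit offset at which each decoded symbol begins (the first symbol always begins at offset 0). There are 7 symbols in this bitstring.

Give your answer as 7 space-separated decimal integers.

Bit 0: prefix='1' (no match yet)
Bit 1: prefix='11' (no match yet)
Bit 2: prefix='111' -> emit 'c', reset
Bit 3: prefix='0' -> emit 'n', reset
Bit 4: prefix='0' -> emit 'n', reset
Bit 5: prefix='0' -> emit 'n', reset
Bit 6: prefix='0' -> emit 'n', reset
Bit 7: prefix='1' (no match yet)
Bit 8: prefix='11' (no match yet)
Bit 9: prefix='110' -> emit 'g', reset
Bit 10: prefix='1' (no match yet)
Bit 11: prefix='10' -> emit 'p', reset

Answer: 0 3 4 5 6 7 10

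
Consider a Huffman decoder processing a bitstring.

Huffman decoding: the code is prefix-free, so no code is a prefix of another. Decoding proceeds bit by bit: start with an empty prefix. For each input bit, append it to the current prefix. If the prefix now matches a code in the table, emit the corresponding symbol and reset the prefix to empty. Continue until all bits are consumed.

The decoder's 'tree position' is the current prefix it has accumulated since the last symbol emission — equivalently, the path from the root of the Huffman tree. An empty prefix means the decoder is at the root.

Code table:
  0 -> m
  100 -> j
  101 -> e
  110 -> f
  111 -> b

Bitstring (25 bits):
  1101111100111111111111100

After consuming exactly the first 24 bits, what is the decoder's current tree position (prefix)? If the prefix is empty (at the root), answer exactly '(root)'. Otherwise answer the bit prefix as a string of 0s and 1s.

Bit 0: prefix='1' (no match yet)
Bit 1: prefix='11' (no match yet)
Bit 2: prefix='110' -> emit 'f', reset
Bit 3: prefix='1' (no match yet)
Bit 4: prefix='11' (no match yet)
Bit 5: prefix='111' -> emit 'b', reset
Bit 6: prefix='1' (no match yet)
Bit 7: prefix='11' (no match yet)
Bit 8: prefix='110' -> emit 'f', reset
Bit 9: prefix='0' -> emit 'm', reset
Bit 10: prefix='1' (no match yet)
Bit 11: prefix='11' (no match yet)
Bit 12: prefix='111' -> emit 'b', reset
Bit 13: prefix='1' (no match yet)
Bit 14: prefix='11' (no match yet)
Bit 15: prefix='111' -> emit 'b', reset
Bit 16: prefix='1' (no match yet)
Bit 17: prefix='11' (no match yet)
Bit 18: prefix='111' -> emit 'b', reset
Bit 19: prefix='1' (no match yet)
Bit 20: prefix='11' (no match yet)
Bit 21: prefix='111' -> emit 'b', reset
Bit 22: prefix='1' (no match yet)
Bit 23: prefix='10' (no match yet)

Answer: 10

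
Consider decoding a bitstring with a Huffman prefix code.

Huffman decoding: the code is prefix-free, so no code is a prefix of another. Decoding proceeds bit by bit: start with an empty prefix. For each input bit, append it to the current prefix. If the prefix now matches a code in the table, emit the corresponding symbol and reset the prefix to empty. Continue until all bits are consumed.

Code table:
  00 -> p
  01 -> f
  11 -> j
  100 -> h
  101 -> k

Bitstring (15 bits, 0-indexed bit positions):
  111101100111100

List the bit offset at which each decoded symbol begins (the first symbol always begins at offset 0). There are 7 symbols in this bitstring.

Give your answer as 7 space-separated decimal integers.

Bit 0: prefix='1' (no match yet)
Bit 1: prefix='11' -> emit 'j', reset
Bit 2: prefix='1' (no match yet)
Bit 3: prefix='11' -> emit 'j', reset
Bit 4: prefix='0' (no match yet)
Bit 5: prefix='01' -> emit 'f', reset
Bit 6: prefix='1' (no match yet)
Bit 7: prefix='10' (no match yet)
Bit 8: prefix='100' -> emit 'h', reset
Bit 9: prefix='1' (no match yet)
Bit 10: prefix='11' -> emit 'j', reset
Bit 11: prefix='1' (no match yet)
Bit 12: prefix='11' -> emit 'j', reset
Bit 13: prefix='0' (no match yet)
Bit 14: prefix='00' -> emit 'p', reset

Answer: 0 2 4 6 9 11 13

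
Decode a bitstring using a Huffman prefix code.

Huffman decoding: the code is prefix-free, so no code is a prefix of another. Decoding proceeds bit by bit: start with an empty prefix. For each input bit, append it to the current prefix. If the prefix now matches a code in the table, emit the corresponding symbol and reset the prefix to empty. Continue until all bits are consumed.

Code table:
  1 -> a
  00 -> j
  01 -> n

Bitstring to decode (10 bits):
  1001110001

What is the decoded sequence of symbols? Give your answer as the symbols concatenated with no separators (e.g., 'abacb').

Bit 0: prefix='1' -> emit 'a', reset
Bit 1: prefix='0' (no match yet)
Bit 2: prefix='00' -> emit 'j', reset
Bit 3: prefix='1' -> emit 'a', reset
Bit 4: prefix='1' -> emit 'a', reset
Bit 5: prefix='1' -> emit 'a', reset
Bit 6: prefix='0' (no match yet)
Bit 7: prefix='00' -> emit 'j', reset
Bit 8: prefix='0' (no match yet)
Bit 9: prefix='01' -> emit 'n', reset

Answer: ajaaajn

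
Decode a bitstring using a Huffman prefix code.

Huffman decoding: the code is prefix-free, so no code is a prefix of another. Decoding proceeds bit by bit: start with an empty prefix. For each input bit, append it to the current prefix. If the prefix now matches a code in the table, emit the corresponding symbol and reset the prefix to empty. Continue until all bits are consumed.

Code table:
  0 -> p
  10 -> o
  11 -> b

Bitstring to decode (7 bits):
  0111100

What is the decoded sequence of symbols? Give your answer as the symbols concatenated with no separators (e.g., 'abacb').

Answer: pbbpp

Derivation:
Bit 0: prefix='0' -> emit 'p', reset
Bit 1: prefix='1' (no match yet)
Bit 2: prefix='11' -> emit 'b', reset
Bit 3: prefix='1' (no match yet)
Bit 4: prefix='11' -> emit 'b', reset
Bit 5: prefix='0' -> emit 'p', reset
Bit 6: prefix='0' -> emit 'p', reset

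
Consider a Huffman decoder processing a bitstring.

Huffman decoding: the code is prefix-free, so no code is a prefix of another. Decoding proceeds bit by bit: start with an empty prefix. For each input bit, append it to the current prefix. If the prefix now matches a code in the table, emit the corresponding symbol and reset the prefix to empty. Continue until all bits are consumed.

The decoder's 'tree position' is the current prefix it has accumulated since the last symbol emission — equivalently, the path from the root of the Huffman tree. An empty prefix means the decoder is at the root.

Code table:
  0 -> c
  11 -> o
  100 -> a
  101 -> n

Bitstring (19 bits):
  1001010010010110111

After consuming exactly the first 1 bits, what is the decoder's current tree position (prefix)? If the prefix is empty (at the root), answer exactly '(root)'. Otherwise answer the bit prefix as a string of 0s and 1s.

Bit 0: prefix='1' (no match yet)

Answer: 1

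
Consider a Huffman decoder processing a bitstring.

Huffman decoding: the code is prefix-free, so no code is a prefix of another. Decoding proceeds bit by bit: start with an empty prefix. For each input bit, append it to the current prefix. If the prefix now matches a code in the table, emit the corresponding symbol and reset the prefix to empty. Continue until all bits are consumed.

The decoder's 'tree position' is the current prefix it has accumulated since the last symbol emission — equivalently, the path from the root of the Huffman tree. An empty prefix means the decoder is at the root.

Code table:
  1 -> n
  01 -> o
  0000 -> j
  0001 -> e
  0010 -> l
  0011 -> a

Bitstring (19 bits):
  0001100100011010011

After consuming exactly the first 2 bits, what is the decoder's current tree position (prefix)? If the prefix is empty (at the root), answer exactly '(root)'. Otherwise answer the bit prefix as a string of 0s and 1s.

Answer: 00

Derivation:
Bit 0: prefix='0' (no match yet)
Bit 1: prefix='00' (no match yet)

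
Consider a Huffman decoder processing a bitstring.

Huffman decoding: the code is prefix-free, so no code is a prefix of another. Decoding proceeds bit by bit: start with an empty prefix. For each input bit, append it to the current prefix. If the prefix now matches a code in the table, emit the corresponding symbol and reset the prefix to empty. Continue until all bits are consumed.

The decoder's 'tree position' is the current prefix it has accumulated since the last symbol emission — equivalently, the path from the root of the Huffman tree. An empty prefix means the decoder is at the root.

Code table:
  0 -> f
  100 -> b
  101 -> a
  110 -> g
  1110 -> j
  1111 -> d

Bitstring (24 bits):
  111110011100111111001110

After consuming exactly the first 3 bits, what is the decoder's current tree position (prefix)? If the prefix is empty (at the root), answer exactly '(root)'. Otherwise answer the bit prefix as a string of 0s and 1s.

Answer: 111

Derivation:
Bit 0: prefix='1' (no match yet)
Bit 1: prefix='11' (no match yet)
Bit 2: prefix='111' (no match yet)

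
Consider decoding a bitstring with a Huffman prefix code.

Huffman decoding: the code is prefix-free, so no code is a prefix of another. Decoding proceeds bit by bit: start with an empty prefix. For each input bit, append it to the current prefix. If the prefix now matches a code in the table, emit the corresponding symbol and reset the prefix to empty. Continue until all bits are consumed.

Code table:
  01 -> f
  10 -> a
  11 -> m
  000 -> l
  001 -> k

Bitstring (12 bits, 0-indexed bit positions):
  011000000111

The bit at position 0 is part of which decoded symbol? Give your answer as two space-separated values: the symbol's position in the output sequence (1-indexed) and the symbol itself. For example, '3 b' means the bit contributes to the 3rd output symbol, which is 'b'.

Bit 0: prefix='0' (no match yet)
Bit 1: prefix='01' -> emit 'f', reset
Bit 2: prefix='1' (no match yet)
Bit 3: prefix='10' -> emit 'a', reset
Bit 4: prefix='0' (no match yet)

Answer: 1 f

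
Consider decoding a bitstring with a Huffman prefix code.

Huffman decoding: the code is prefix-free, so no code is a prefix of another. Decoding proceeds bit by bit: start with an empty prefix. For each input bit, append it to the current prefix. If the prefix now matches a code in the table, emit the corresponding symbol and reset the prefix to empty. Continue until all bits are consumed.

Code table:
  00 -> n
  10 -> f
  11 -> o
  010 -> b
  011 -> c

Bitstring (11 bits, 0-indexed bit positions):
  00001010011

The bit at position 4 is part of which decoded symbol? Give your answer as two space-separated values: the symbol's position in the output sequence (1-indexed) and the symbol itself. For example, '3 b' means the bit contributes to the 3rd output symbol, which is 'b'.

Bit 0: prefix='0' (no match yet)
Bit 1: prefix='00' -> emit 'n', reset
Bit 2: prefix='0' (no match yet)
Bit 3: prefix='00' -> emit 'n', reset
Bit 4: prefix='1' (no match yet)
Bit 5: prefix='10' -> emit 'f', reset
Bit 6: prefix='1' (no match yet)
Bit 7: prefix='10' -> emit 'f', reset
Bit 8: prefix='0' (no match yet)

Answer: 3 f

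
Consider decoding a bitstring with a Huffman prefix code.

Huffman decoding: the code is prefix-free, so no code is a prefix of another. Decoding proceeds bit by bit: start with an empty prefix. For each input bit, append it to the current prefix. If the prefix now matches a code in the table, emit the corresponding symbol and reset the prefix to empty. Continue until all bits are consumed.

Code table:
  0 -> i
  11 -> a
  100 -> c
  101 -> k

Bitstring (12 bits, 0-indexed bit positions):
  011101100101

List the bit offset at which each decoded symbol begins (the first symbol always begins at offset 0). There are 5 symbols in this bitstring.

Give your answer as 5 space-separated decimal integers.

Answer: 0 1 3 6 9

Derivation:
Bit 0: prefix='0' -> emit 'i', reset
Bit 1: prefix='1' (no match yet)
Bit 2: prefix='11' -> emit 'a', reset
Bit 3: prefix='1' (no match yet)
Bit 4: prefix='10' (no match yet)
Bit 5: prefix='101' -> emit 'k', reset
Bit 6: prefix='1' (no match yet)
Bit 7: prefix='10' (no match yet)
Bit 8: prefix='100' -> emit 'c', reset
Bit 9: prefix='1' (no match yet)
Bit 10: prefix='10' (no match yet)
Bit 11: prefix='101' -> emit 'k', reset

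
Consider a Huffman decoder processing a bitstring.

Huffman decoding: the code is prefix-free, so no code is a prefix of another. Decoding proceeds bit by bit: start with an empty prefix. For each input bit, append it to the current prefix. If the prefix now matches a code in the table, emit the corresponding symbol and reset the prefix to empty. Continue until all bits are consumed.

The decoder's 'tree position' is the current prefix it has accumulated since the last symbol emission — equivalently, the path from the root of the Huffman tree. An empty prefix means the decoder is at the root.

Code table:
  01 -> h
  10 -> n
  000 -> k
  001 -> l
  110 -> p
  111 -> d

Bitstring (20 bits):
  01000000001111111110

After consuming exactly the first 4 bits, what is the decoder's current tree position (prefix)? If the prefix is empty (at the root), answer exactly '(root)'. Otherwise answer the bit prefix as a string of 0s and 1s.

Answer: 00

Derivation:
Bit 0: prefix='0' (no match yet)
Bit 1: prefix='01' -> emit 'h', reset
Bit 2: prefix='0' (no match yet)
Bit 3: prefix='00' (no match yet)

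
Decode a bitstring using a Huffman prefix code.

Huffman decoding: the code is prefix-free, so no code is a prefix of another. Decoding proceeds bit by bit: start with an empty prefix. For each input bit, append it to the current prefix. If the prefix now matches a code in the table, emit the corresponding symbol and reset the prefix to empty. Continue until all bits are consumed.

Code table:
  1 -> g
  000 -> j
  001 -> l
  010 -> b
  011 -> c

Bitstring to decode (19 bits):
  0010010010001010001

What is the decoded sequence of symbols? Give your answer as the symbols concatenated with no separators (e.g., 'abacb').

Answer: llljgbl

Derivation:
Bit 0: prefix='0' (no match yet)
Bit 1: prefix='00' (no match yet)
Bit 2: prefix='001' -> emit 'l', reset
Bit 3: prefix='0' (no match yet)
Bit 4: prefix='00' (no match yet)
Bit 5: prefix='001' -> emit 'l', reset
Bit 6: prefix='0' (no match yet)
Bit 7: prefix='00' (no match yet)
Bit 8: prefix='001' -> emit 'l', reset
Bit 9: prefix='0' (no match yet)
Bit 10: prefix='00' (no match yet)
Bit 11: prefix='000' -> emit 'j', reset
Bit 12: prefix='1' -> emit 'g', reset
Bit 13: prefix='0' (no match yet)
Bit 14: prefix='01' (no match yet)
Bit 15: prefix='010' -> emit 'b', reset
Bit 16: prefix='0' (no match yet)
Bit 17: prefix='00' (no match yet)
Bit 18: prefix='001' -> emit 'l', reset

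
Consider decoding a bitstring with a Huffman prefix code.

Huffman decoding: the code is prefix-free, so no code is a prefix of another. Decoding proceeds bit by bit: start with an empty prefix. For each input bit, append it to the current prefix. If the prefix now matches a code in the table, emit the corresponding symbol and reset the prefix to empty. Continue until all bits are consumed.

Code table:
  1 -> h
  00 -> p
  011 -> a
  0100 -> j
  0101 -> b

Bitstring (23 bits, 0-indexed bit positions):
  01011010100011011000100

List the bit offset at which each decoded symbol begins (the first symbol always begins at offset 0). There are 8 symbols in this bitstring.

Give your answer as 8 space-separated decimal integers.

Answer: 0 4 5 9 11 14 17 19

Derivation:
Bit 0: prefix='0' (no match yet)
Bit 1: prefix='01' (no match yet)
Bit 2: prefix='010' (no match yet)
Bit 3: prefix='0101' -> emit 'b', reset
Bit 4: prefix='1' -> emit 'h', reset
Bit 5: prefix='0' (no match yet)
Bit 6: prefix='01' (no match yet)
Bit 7: prefix='010' (no match yet)
Bit 8: prefix='0101' -> emit 'b', reset
Bit 9: prefix='0' (no match yet)
Bit 10: prefix='00' -> emit 'p', reset
Bit 11: prefix='0' (no match yet)
Bit 12: prefix='01' (no match yet)
Bit 13: prefix='011' -> emit 'a', reset
Bit 14: prefix='0' (no match yet)
Bit 15: prefix='01' (no match yet)
Bit 16: prefix='011' -> emit 'a', reset
Bit 17: prefix='0' (no match yet)
Bit 18: prefix='00' -> emit 'p', reset
Bit 19: prefix='0' (no match yet)
Bit 20: prefix='01' (no match yet)
Bit 21: prefix='010' (no match yet)
Bit 22: prefix='0100' -> emit 'j', reset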